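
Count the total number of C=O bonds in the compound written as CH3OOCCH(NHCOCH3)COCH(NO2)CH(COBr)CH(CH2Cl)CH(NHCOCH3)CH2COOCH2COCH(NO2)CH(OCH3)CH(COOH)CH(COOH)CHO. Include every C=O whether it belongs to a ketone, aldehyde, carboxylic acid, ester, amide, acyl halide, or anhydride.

10

CH3OOC: ester, 1 C=O (running total 1).
CH(NHCOCH3): amide, 1 C=O (running total 2).
CO: ketone, 1 C=O (running total 3).
CH(COBr): acyl halide, 1 C=O (running total 4).
CH(NHCOCH3): amide, 1 C=O (running total 5).
CH2COOCH2: ester, 1 C=O (running total 6).
CO: ketone, 1 C=O (running total 7).
CH(COOH): carboxylic acid, 1 C=O (running total 8).
CH(COOH): carboxylic acid, 1 C=O (running total 9).
CHO: aldehyde, 1 C=O (running total 10).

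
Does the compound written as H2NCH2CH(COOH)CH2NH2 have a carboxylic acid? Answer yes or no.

yes

Reading the structure from left to right:
  H2NCH2: –NH2 on an sp³ carbon with no adjacent C=O → amine.
  CH(COOH): pendant –COOH: carbonyl C bonded to C and –OH → carboxylic acid.
  CH2NH2: –NH2 on an sp³ carbon with no adjacent C=O → amine.
The CH(COOH) segment supplies the carboxylic acid: pendant –COOH: carbonyl C bonded to C and –OH → carboxylic acid.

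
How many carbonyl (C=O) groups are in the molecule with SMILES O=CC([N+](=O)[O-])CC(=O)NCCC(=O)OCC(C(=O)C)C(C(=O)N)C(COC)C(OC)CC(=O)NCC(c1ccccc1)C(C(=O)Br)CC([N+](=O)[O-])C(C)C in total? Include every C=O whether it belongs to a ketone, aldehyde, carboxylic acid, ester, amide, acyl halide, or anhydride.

OHC: aldehyde, 1 C=O (running total 1).
CH2CONHCH2: amide, 1 C=O (running total 2).
CH2COOCH2: ester, 1 C=O (running total 3).
CH(COCH3): ketone, 1 C=O (running total 4).
CH(CONH2): amide, 1 C=O (running total 5).
CH2CONHCH2: amide, 1 C=O (running total 6).
CH(COBr): acyl halide, 1 C=O (running total 7).

7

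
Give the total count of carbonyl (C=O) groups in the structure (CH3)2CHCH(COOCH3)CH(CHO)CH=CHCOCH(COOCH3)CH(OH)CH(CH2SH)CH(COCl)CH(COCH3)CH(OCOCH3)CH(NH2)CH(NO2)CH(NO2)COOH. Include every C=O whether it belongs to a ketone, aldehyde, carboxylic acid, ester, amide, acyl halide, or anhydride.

CH(COOCH3): ester, 1 C=O (running total 1).
CH(CHO): aldehyde, 1 C=O (running total 2).
CO: ketone, 1 C=O (running total 3).
CH(COOCH3): ester, 1 C=O (running total 4).
CH(COCl): acyl halide, 1 C=O (running total 5).
CH(COCH3): ketone, 1 C=O (running total 6).
CH(OCOCH3): ester, 1 C=O (running total 7).
COOH: carboxylic acid, 1 C=O (running total 8).

8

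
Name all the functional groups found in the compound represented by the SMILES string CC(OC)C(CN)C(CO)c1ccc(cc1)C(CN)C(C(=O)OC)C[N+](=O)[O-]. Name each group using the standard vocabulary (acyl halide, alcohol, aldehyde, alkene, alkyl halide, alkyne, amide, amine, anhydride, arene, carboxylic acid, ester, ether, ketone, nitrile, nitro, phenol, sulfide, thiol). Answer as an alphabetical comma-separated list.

alcohol, amine, arene, ester, ether, nitro

pendant –OCH3: C–O–C with sp³ C, no adjacent C=O → ether.
pendant –CH2NH2: N on sp³ C, no adjacent C=O → amine.
pendant –CH2OH on an sp³ backbone C → alcohol.
para-disubstituted benzene ring → arene.
pendant –CH2NH2: N on sp³ C, no adjacent C=O → amine.
pendant –COOCH3: carbonyl C bonded to C and –OCH3 → ester.
–NO2 on carbon → nitro group.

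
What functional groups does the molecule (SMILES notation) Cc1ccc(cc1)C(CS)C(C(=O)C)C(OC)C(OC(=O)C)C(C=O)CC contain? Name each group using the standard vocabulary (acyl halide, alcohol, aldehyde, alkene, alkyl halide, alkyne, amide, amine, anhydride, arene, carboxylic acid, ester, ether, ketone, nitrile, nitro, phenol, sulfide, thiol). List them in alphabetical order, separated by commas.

Reading the structure from left to right:
  C6H4: para-disubstituted benzene ring → arene.
  CH(CH2SH): pendant –CH2SH → thiol.
  CH(COCH3): pendant –COCH3: carbonyl C bonded to two carbons → ketone.
  CH(OCH3): pendant –OCH3: C–O–C with sp³ C, no adjacent C=O → ether.
  CH(OCOCH3): pendant –OC(=O)CH3: an acyloxy group → ester.
  CH(CHO): pendant –CHO: carbonyl C bonded to C and H → aldehyde.

aldehyde, arene, ester, ether, ketone, thiol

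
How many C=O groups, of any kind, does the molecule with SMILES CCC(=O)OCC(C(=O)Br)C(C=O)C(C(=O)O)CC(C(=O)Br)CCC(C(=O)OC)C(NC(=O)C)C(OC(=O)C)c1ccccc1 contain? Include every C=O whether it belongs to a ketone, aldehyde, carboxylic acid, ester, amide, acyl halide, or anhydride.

CH2COOCH2: ester, 1 C=O (running total 1).
CH(COBr): acyl halide, 1 C=O (running total 2).
CH(CHO): aldehyde, 1 C=O (running total 3).
CH(COOH): carboxylic acid, 1 C=O (running total 4).
CH(COBr): acyl halide, 1 C=O (running total 5).
CH(COOCH3): ester, 1 C=O (running total 6).
CH(NHCOCH3): amide, 1 C=O (running total 7).
CH(OCOCH3): ester, 1 C=O (running total 8).

8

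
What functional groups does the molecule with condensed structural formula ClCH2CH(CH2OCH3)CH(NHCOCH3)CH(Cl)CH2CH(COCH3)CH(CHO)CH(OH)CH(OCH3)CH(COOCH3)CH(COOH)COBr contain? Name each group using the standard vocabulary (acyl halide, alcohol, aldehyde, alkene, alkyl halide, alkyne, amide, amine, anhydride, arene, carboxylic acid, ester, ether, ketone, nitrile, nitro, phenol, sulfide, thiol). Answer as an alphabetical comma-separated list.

Taking each segment in turn:
  ClCH2: halogen on an sp³ carbon → alkyl halide.
  CH(CH2OCH3): pendant –CH2OCH3: C–O–C linkage → ether.
  CH(NHCOCH3): pendant –NHC(=O)CH3: N bonded to a carbonyl → amide (not amine).
  CH(Cl): halogen on an sp³ carbon → alkyl halide.
  CH(COCH3): pendant –COCH3: carbonyl C bonded to two carbons → ketone.
  CH(CHO): pendant –CHO: carbonyl C bonded to C and H → aldehyde.
  CH(OH): –OH on an sp³ carbon → alcohol (secondary).
  CH(OCH3): pendant –OCH3: C–O–C with sp³ C, no adjacent C=O → ether.
  CH(COOCH3): pendant –COOCH3: carbonyl C bonded to C and –OCH3 → ester.
  CH(COOH): pendant –COOH: carbonyl C bonded to C and –OH → carboxylic acid.
  COBr: –C(=O)Br: carbonyl C bonded to C and to a halogen → acyl halide (not alkyl halide).

acyl halide, alcohol, aldehyde, alkyl halide, amide, carboxylic acid, ester, ether, ketone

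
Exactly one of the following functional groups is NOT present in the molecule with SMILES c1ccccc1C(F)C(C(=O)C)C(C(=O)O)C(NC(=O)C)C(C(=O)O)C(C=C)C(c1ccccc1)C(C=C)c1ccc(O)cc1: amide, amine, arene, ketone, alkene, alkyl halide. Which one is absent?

ketone: present (CH(COCH3) — pendant –COCH3: carbonyl C bonded to two carbons → ketone).
alkene: present (CH(CH=CH2) — pendant –CH=CH2: C=C double bond → alkene).
alkyl halide: present (CH(F) — halogen on an sp³ carbon → alkyl halide).
amide: present (CH(NHCOCH3) — pendant –NHC(=O)CH3: N bonded to a carbonyl → amide (not amine)).
arene: present (C6H5 — C6H5– phenyl ring → arene).
amine: absent. In CH(NHCOCH3), the nitrogen is bonded directly to a carbonyl carbon, making it part of an amide, not a free amine.

amine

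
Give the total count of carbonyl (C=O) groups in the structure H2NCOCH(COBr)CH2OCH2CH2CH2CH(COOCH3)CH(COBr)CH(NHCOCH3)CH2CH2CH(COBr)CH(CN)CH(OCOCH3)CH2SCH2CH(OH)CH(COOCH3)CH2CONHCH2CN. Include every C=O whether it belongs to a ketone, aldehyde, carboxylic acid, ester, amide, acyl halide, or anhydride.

9

H2NCO: amide, 1 C=O (running total 1).
CH(COBr): acyl halide, 1 C=O (running total 2).
CH(COOCH3): ester, 1 C=O (running total 3).
CH(COBr): acyl halide, 1 C=O (running total 4).
CH(NHCOCH3): amide, 1 C=O (running total 5).
CH(COBr): acyl halide, 1 C=O (running total 6).
CH(OCOCH3): ester, 1 C=O (running total 7).
CH(COOCH3): ester, 1 C=O (running total 8).
CH2CONHCH2: amide, 1 C=O (running total 9).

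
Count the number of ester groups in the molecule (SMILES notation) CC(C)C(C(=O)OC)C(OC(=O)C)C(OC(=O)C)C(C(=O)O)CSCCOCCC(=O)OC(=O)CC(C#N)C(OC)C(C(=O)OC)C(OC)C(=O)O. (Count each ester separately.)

4

Taking each segment in turn:
  CH(COOCH3): pendant –COOCH3: carbonyl C bonded to C and –OCH3 → ester.
  CH(OCOCH3): pendant –OC(=O)CH3: an acyloxy group → ester.
  CH(OCOCH3): pendant –OC(=O)CH3: an acyloxy group → ester.
  CH(COOH): pendant –COOH: carbonyl C bonded to C and –OH → carboxylic acid.
  CH2SCH2: C–S–C linkage → sulfide (thioether).
  CH2OCH2: C–O–C with sp³ carbons on both sides and no adjacent C=O → ether.
  CH2CO-O-COCH2: two acyl groups sharing one oxygen, –C(=O)–O–C(=O)– → anhydride.
  CH(CN): pendant –C≡N: nitrile.
  CH(OCH3): pendant –OCH3: C–O–C with sp³ C, no adjacent C=O → ether.
  CH(COOCH3): pendant –COOCH3: carbonyl C bonded to C and –OCH3 → ester.
  CH(OCH3): pendant –OCH3: C–O–C with sp³ C, no adjacent C=O → ether.
  COOH: –COOH: carbonyl C bonded to –OH and C → carboxylic acid (the –OH is not a separate alcohol).
Ester appears at: CH(COOCH3), CH(OCOCH3), CH(OCOCH3), CH(COOCH3) → 4.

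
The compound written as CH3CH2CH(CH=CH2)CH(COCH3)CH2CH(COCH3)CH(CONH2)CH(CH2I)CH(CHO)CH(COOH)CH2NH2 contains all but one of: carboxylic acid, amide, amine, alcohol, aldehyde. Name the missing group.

alcohol

aldehyde: present (CH(CHO) — pendant –CHO: carbonyl C bonded to C and H → aldehyde).
amide: present (CH(CONH2) — pendant –CONH2: carbonyl C bonded to C and N → amide).
carboxylic acid: present (CH(COOH) — pendant –COOH: carbonyl C bonded to C and –OH → carboxylic acid).
amine: present (CH2NH2 — –NH2 on an sp³ carbon with no adjacent C=O → amine).
alcohol: absent. In CH(COOH), the –OH sits on a carbonyl carbon, making it part of a carboxylic acid, not an alcohol.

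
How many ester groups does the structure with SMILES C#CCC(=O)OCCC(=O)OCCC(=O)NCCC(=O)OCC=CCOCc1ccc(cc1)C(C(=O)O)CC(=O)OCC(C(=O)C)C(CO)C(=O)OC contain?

5

C≡C triple bond → alkyne.
–C(=O)–O–C with C on the carbonyl side → ester.
–C(=O)–O–C with C on the carbonyl side → ester.
–C(=O)–N– linkage → amide (the N is not an amine).
–C(=O)–O–C with C on the carbonyl side → ester.
C=C double bond → alkene.
C–O–C with sp³ carbons on both sides and no adjacent C=O → ether.
para-disubstituted benzene ring → arene.
pendant –COOH: carbonyl C bonded to C and –OH → carboxylic acid.
–C(=O)–O–C with C on the carbonyl side → ester.
pendant –COCH3: carbonyl C bonded to two carbons → ketone.
pendant –CH2OH on an sp³ backbone C → alcohol.
–C(=O)OCH3: carbonyl C bonded to C and to –OCH3 → ester (not ketone + ether).
Ester appears at: CH2COOCH2, CH2COOCH2, CH2COOCH2, CH2COOCH2, COOCH3 → 5.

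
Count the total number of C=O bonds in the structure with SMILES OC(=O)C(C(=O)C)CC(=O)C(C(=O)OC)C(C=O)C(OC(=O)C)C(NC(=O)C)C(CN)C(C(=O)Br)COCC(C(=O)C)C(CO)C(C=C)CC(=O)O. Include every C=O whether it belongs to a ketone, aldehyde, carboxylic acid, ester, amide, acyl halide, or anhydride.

10

HOOC: carboxylic acid, 1 C=O (running total 1).
CH(COCH3): ketone, 1 C=O (running total 2).
CO: ketone, 1 C=O (running total 3).
CH(COOCH3): ester, 1 C=O (running total 4).
CH(CHO): aldehyde, 1 C=O (running total 5).
CH(OCOCH3): ester, 1 C=O (running total 6).
CH(NHCOCH3): amide, 1 C=O (running total 7).
CH(COBr): acyl halide, 1 C=O (running total 8).
CH(COCH3): ketone, 1 C=O (running total 9).
COOH: carboxylic acid, 1 C=O (running total 10).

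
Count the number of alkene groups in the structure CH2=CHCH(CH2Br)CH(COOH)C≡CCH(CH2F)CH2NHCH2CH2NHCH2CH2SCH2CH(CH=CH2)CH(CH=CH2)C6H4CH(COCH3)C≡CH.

C=C double bond → alkene.
pendant –CH2X: halogen on sp³ carbon → alkyl halide.
pendant –COOH: carbonyl C bonded to C and –OH → carboxylic acid.
C≡C triple bond → alkyne.
pendant –CH2X: halogen on sp³ carbon → alkyl halide.
C–N–C with sp³ carbons and no adjacent C=O → amine (secondary).
C–N–C with sp³ carbons and no adjacent C=O → amine (secondary).
C–S–C linkage → sulfide (thioether).
pendant –CH=CH2: C=C double bond → alkene.
pendant –CH=CH2: C=C double bond → alkene.
para-disubstituted benzene ring → arene.
pendant –COCH3: carbonyl C bonded to two carbons → ketone.
C≡C triple bond → alkyne.
Alkene appears at: CH2=CH, CH(CH=CH2), CH(CH=CH2) → 3.

3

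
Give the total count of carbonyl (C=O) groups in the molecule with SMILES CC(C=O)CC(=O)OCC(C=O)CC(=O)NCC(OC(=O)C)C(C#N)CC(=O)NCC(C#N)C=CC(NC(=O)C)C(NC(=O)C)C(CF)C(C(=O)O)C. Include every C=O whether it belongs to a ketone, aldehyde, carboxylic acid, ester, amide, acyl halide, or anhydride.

9

CH(CHO): aldehyde, 1 C=O (running total 1).
CH2COOCH2: ester, 1 C=O (running total 2).
CH(CHO): aldehyde, 1 C=O (running total 3).
CH2CONHCH2: amide, 1 C=O (running total 4).
CH(OCOCH3): ester, 1 C=O (running total 5).
CH2CONHCH2: amide, 1 C=O (running total 6).
CH(NHCOCH3): amide, 1 C=O (running total 7).
CH(NHCOCH3): amide, 1 C=O (running total 8).
CH(COOH): carboxylic acid, 1 C=O (running total 9).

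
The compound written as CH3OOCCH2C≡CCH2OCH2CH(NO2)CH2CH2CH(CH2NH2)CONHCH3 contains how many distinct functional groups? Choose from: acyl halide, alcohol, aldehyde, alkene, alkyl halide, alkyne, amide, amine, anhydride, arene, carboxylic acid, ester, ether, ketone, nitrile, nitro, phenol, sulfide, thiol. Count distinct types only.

CH3O–C(=O)–: carbonyl C bonded to C and to –OCH3 → ester (not ketone + ether).
C≡C triple bond → alkyne.
C–O–C with sp³ carbons on both sides and no adjacent C=O → ether.
–NO2 on an sp³ carbon → nitro (the N=O is not a carbonyl).
pendant –CH2NH2: N on sp³ C, no adjacent C=O → amine.
–C(=O)NHCH3: carbonyl C bonded to C and to N → amide (the N is not an amine).
Distinct types present: alkyne, amide, amine, ester, ether, nitro.

6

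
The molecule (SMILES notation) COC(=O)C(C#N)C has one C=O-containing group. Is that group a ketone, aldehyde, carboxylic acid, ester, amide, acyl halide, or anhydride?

The carbonyl is in the CH3OOC segment: CH3O–C(=O)–: carbonyl C bonded to C and to –OCH3 → ester (not ketone + ether).

ester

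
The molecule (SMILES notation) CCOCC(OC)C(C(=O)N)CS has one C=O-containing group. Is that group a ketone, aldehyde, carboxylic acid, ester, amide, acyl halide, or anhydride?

The carbonyl is in the CH(CONH2) segment: pendant –CONH2: carbonyl C bonded to C and N → amide.

amide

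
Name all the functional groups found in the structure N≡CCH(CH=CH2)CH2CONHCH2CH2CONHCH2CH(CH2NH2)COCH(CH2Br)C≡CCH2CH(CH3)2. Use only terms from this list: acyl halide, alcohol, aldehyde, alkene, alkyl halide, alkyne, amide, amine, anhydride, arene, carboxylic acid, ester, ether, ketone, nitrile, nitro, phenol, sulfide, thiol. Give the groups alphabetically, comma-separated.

Working along the chain:
  N≡C: N≡C–: carbon triple-bonded to nitrogen → nitrile.
  CH(CH=CH2): pendant –CH=CH2: C=C double bond → alkene.
  CH2CONHCH2: –C(=O)–N– linkage → amide (the N is not an amine).
  CH2CONHCH2: –C(=O)–N– linkage → amide (the N is not an amine).
  CH(CH2NH2): pendant –CH2NH2: N on sp³ C, no adjacent C=O → amine.
  CO: –C(=O)– with carbon on both sides → ketone.
  CH(CH2Br): pendant –CH2X: halogen on sp³ carbon → alkyl halide.
  C≡C: C≡C triple bond → alkyne.

alkene, alkyl halide, alkyne, amide, amine, ketone, nitrile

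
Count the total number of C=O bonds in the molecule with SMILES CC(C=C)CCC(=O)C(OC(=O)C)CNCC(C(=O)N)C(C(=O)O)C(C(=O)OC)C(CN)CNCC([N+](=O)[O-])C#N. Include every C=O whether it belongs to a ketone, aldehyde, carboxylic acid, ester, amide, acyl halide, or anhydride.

5

CO: ketone, 1 C=O (running total 1).
CH(OCOCH3): ester, 1 C=O (running total 2).
CH(CONH2): amide, 1 C=O (running total 3).
CH(COOH): carboxylic acid, 1 C=O (running total 4).
CH(COOCH3): ester, 1 C=O (running total 5).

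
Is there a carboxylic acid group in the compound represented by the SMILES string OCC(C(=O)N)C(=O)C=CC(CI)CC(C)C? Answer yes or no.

Working along the chain:
  HOCH2: HO– on an sp³ carbon → alcohol.
  CH(CONH2): pendant –CONH2: carbonyl C bonded to C and N → amide.
  CO: –C(=O)– with carbon on both sides → ketone.
  CH=CH: C=C double bond → alkene.
  CH(CH2I): pendant –CH2X: halogen on sp³ carbon → alkyl halide.
In CH(CONH2), the carbonyl is bonded to nitrogen, not to –OH; that is an amide.
The groups actually present are: alcohol, alkene, alkyl halide, amide, ketone.

no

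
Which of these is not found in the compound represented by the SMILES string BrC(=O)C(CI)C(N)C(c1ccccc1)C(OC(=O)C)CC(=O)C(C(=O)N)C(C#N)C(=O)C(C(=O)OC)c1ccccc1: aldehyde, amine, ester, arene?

amine: present (CH(NH2) — –NH2 on an sp³ carbon with no adjacent C=O → amine).
arene: present (CH(C6H5) — pendant –C6H5: benzene ring → arene).
ester: present (CH(OCOCH3) — pendant –OC(=O)CH3: an acyloxy group → ester).
aldehyde: absent. In CO, the carbonyl carbon is bonded to two carbons, so it is a ketone, not an aldehyde.

aldehyde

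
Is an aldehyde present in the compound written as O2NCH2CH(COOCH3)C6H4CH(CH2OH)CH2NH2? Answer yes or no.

–NO2 on carbon → nitro group.
pendant –COOCH3: carbonyl C bonded to C and –OCH3 → ester.
para-disubstituted benzene ring → arene.
pendant –CH2OH on an sp³ backbone C → alcohol.
–NH2 on an sp³ carbon with no adjacent C=O → amine.
The groups actually present are: alcohol, amine, arene, ester, nitro.

no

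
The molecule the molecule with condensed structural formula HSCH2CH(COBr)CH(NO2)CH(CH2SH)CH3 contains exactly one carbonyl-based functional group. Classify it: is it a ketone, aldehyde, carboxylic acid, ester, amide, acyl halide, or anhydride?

The carbonyl is in the CH(COBr) segment: pendant –C(=O)X: carbonyl C bonded to C and halogen → acyl halide.

acyl halide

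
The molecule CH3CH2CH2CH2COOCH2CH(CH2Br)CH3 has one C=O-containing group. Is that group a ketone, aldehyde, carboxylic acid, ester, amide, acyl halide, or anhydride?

The carbonyl is in the CH2COOCH2 segment: –C(=O)–O–C with C on the carbonyl side → ester.

ester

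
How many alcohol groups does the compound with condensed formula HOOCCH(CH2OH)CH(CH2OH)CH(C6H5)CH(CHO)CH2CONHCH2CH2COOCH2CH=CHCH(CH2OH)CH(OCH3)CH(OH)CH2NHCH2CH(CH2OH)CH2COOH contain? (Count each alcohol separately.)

5

Reading the structure from left to right:
  HOOC: –COOH: carbonyl C bonded to –OH and C → carboxylic acid (the –OH is not a separate alcohol).
  CH(CH2OH): pendant –CH2OH on an sp³ backbone C → alcohol.
  CH(CH2OH): pendant –CH2OH on an sp³ backbone C → alcohol.
  CH(C6H5): pendant –C6H5: benzene ring → arene.
  CH(CHO): pendant –CHO: carbonyl C bonded to C and H → aldehyde.
  CH2CONHCH2: –C(=O)–N– linkage → amide (the N is not an amine).
  CH2COOCH2: –C(=O)–O–C with C on the carbonyl side → ester.
  CH=CH: C=C double bond → alkene.
  CH(CH2OH): pendant –CH2OH on an sp³ backbone C → alcohol.
  CH(OCH3): pendant –OCH3: C–O–C with sp³ C, no adjacent C=O → ether.
  CH(OH): –OH on an sp³ carbon → alcohol (secondary).
  CH2NHCH2: C–N–C with sp³ carbons and no adjacent C=O → amine (secondary).
  CH(CH2OH): pendant –CH2OH on an sp³ backbone C → alcohol.
  COOH: –COOH: carbonyl C bonded to –OH and C → carboxylic acid (the –OH is not a separate alcohol).
Alcohol appears at: CH(CH2OH), CH(CH2OH), CH(CH2OH), CH(OH), CH(CH2OH) → 5.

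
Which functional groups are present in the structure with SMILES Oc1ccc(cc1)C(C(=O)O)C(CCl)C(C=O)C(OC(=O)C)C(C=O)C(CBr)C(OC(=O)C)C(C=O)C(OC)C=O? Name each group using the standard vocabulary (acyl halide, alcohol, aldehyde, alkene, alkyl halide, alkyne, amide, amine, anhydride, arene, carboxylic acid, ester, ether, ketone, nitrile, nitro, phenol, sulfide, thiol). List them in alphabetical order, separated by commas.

–OH attached directly to an aromatic ring → phenol (not alcohol); the ring itself is an arene.
pendant –COOH: carbonyl C bonded to C and –OH → carboxylic acid.
pendant –CH2X: halogen on sp³ carbon → alkyl halide.
pendant –CHO: carbonyl C bonded to C and H → aldehyde.
pendant –OC(=O)CH3: an acyloxy group → ester.
pendant –CHO: carbonyl C bonded to C and H → aldehyde.
pendant –CH2X: halogen on sp³ carbon → alkyl halide.
pendant –OC(=O)CH3: an acyloxy group → ester.
pendant –CHO: carbonyl C bonded to C and H → aldehyde.
pendant –OCH3: C–O–C with sp³ C, no adjacent C=O → ether.
terminal –CHO: carbonyl C bonded to H and C → aldehyde.

aldehyde, alkyl halide, arene, carboxylic acid, ester, ether, phenol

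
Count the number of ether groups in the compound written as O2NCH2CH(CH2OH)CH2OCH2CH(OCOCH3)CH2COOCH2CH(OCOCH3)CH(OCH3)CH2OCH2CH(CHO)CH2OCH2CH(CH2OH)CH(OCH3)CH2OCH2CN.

6

–NO2 on carbon → nitro group.
pendant –CH2OH on an sp³ backbone C → alcohol.
C–O–C with sp³ carbons on both sides and no adjacent C=O → ether.
pendant –OC(=O)CH3: an acyloxy group → ester.
–C(=O)–O–C with C on the carbonyl side → ester.
pendant –OC(=O)CH3: an acyloxy group → ester.
pendant –OCH3: C–O–C with sp³ C, no adjacent C=O → ether.
C–O–C with sp³ carbons on both sides and no adjacent C=O → ether.
pendant –CHO: carbonyl C bonded to C and H → aldehyde.
C–O–C with sp³ carbons on both sides and no adjacent C=O → ether.
pendant –CH2OH on an sp³ backbone C → alcohol.
pendant –OCH3: C–O–C with sp³ C, no adjacent C=O → ether.
C–O–C with sp³ carbons on both sides and no adjacent C=O → ether.
–C≡N: carbon triple-bonded to nitrogen → nitrile.
Ether appears at: CH2OCH2, CH(OCH3), CH2OCH2, CH2OCH2, CH(OCH3), CH2OCH2 → 6.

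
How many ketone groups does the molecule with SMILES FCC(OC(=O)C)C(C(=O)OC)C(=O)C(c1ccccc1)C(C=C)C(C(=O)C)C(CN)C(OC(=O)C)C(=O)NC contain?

2

halogen on an sp³ carbon → alkyl halide.
pendant –OC(=O)CH3: an acyloxy group → ester.
pendant –COOCH3: carbonyl C bonded to C and –OCH3 → ester.
–C(=O)– with carbon on both sides → ketone.
pendant –C6H5: benzene ring → arene.
pendant –CH=CH2: C=C double bond → alkene.
pendant –COCH3: carbonyl C bonded to two carbons → ketone.
pendant –CH2NH2: N on sp³ C, no adjacent C=O → amine.
pendant –OC(=O)CH3: an acyloxy group → ester.
–C(=O)NHCH3: carbonyl C bonded to C and to N → amide (the N is not an amine).
Ketone appears at: CO, CH(COCH3) → 2.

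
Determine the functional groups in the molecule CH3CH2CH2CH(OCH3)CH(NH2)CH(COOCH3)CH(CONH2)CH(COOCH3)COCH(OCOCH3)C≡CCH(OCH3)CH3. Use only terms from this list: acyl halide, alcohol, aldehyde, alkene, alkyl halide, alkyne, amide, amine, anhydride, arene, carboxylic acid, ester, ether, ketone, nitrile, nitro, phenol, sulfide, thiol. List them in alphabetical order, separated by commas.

Taking each segment in turn:
  CH(OCH3): pendant –OCH3: C–O–C with sp³ C, no adjacent C=O → ether.
  CH(NH2): –NH2 on an sp³ carbon with no adjacent C=O → amine.
  CH(COOCH3): pendant –COOCH3: carbonyl C bonded to C and –OCH3 → ester.
  CH(CONH2): pendant –CONH2: carbonyl C bonded to C and N → amide.
  CH(COOCH3): pendant –COOCH3: carbonyl C bonded to C and –OCH3 → ester.
  CO: –C(=O)– with carbon on both sides → ketone.
  CH(OCOCH3): pendant –OC(=O)CH3: an acyloxy group → ester.
  C≡C: C≡C triple bond → alkyne.
  CH(OCH3): pendant –OCH3: C–O–C with sp³ C, no adjacent C=O → ether.

alkyne, amide, amine, ester, ether, ketone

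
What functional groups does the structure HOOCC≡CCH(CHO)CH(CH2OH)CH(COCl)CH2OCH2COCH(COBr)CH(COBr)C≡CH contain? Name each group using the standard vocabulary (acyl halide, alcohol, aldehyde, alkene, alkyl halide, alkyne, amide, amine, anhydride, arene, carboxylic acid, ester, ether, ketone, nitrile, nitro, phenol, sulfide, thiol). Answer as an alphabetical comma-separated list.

Working along the chain:
  HOOC: –COOH: carbonyl C bonded to –OH and C → carboxylic acid (the –OH is not a separate alcohol).
  C≡C: C≡C triple bond → alkyne.
  CH(CHO): pendant –CHO: carbonyl C bonded to C and H → aldehyde.
  CH(CH2OH): pendant –CH2OH on an sp³ backbone C → alcohol.
  CH(COCl): pendant –C(=O)X: carbonyl C bonded to C and halogen → acyl halide.
  CH2OCH2: C–O–C with sp³ carbons on both sides and no adjacent C=O → ether.
  CO: –C(=O)– with carbon on both sides → ketone.
  CH(COBr): pendant –C(=O)X: carbonyl C bonded to C and halogen → acyl halide.
  CH(COBr): pendant –C(=O)X: carbonyl C bonded to C and halogen → acyl halide.
  C≡CH: C≡C triple bond → alkyne.

acyl halide, alcohol, aldehyde, alkyne, carboxylic acid, ether, ketone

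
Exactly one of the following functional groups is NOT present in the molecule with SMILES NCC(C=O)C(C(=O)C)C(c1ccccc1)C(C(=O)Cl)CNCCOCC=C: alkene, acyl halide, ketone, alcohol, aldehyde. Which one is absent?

alcohol

aldehyde: present (CH(CHO) — pendant –CHO: carbonyl C bonded to C and H → aldehyde).
ketone: present (CH(COCH3) — pendant –COCH3: carbonyl C bonded to two carbons → ketone).
acyl halide: present (CH(COCl) — pendant –C(=O)X: carbonyl C bonded to C and halogen → acyl halide).
alkene: present (CH=CH2 — C=C double bond → alkene).
alcohol: no segment matches this pattern.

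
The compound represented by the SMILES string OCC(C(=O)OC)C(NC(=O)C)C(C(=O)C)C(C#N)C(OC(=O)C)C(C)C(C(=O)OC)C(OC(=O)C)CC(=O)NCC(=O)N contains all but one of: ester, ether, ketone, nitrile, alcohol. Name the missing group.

ester: present (CH(COOCH3) — pendant –COOCH3: carbonyl C bonded to C and –OCH3 → ester).
alcohol: present (HOCH2 — HO– on an sp³ carbon → alcohol).
ketone: present (CH(COCH3) — pendant –COCH3: carbonyl C bonded to two carbons → ketone).
nitrile: present (CH(CN) — pendant –C≡N: nitrile).
ether: absent. In each of CH(COOCH3) and CH(OCOCH3), the C–O–C oxygen is adjacent to a C=O, so it belongs to an ester, not an ether.

ether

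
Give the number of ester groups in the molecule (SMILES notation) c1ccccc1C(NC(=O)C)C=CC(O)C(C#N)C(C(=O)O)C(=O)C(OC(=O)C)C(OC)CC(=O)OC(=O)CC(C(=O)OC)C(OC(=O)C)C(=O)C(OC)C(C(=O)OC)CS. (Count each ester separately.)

4

Reading the structure from left to right:
  C6H5: C6H5– phenyl ring → arene.
  CH(NHCOCH3): pendant –NHC(=O)CH3: N bonded to a carbonyl → amide (not amine).
  CH=CH: C=C double bond → alkene.
  CH(OH): –OH on an sp³ carbon → alcohol (secondary).
  CH(CN): pendant –C≡N: nitrile.
  CH(COOH): pendant –COOH: carbonyl C bonded to C and –OH → carboxylic acid.
  CO: –C(=O)– with carbon on both sides → ketone.
  CH(OCOCH3): pendant –OC(=O)CH3: an acyloxy group → ester.
  CH(OCH3): pendant –OCH3: C–O–C with sp³ C, no adjacent C=O → ether.
  CH2CO-O-COCH2: two acyl groups sharing one oxygen, –C(=O)–O–C(=O)– → anhydride.
  CH(COOCH3): pendant –COOCH3: carbonyl C bonded to C and –OCH3 → ester.
  CH(OCOCH3): pendant –OC(=O)CH3: an acyloxy group → ester.
  CO: –C(=O)– with carbon on both sides → ketone.
  CH(OCH3): pendant –OCH3: C–O–C with sp³ C, no adjacent C=O → ether.
  CH(COOCH3): pendant –COOCH3: carbonyl C bonded to C and –OCH3 → ester.
  CH2SH: –SH on an sp³ carbon → thiol.
Ester appears at: CH(OCOCH3), CH(COOCH3), CH(OCOCH3), CH(COOCH3) → 4.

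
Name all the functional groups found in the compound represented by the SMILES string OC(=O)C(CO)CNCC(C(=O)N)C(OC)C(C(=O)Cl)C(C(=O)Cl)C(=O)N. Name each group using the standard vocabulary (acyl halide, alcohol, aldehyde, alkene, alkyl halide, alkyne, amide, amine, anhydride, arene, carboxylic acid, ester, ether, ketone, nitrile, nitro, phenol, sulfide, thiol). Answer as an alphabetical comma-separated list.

Taking each segment in turn:
  HOOC: –COOH: carbonyl C bonded to –OH and C → carboxylic acid (the –OH is not a separate alcohol).
  CH(CH2OH): pendant –CH2OH on an sp³ backbone C → alcohol.
  CH2NHCH2: C–N–C with sp³ carbons and no adjacent C=O → amine (secondary).
  CH(CONH2): pendant –CONH2: carbonyl C bonded to C and N → amide.
  CH(OCH3): pendant –OCH3: C–O–C with sp³ C, no adjacent C=O → ether.
  CH(COCl): pendant –C(=O)X: carbonyl C bonded to C and halogen → acyl halide.
  CH(COCl): pendant –C(=O)X: carbonyl C bonded to C and halogen → acyl halide.
  CONH2: –C(=O)NH2: carbonyl C bonded to C and to N → amide (the N is not a separate amine).

acyl halide, alcohol, amide, amine, carboxylic acid, ether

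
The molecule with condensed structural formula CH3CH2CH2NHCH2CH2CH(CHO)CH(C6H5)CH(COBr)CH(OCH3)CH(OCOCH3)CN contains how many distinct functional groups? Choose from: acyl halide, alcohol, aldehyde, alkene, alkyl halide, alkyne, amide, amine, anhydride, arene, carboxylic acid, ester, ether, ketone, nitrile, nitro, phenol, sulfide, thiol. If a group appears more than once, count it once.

Reading the structure from left to right:
  CH2NHCH2: C–N–C with sp³ carbons and no adjacent C=O → amine (secondary).
  CH(CHO): pendant –CHO: carbonyl C bonded to C and H → aldehyde.
  CH(C6H5): pendant –C6H5: benzene ring → arene.
  CH(COBr): pendant –C(=O)X: carbonyl C bonded to C and halogen → acyl halide.
  CH(OCH3): pendant –OCH3: C–O–C with sp³ C, no adjacent C=O → ether.
  CH(OCOCH3): pendant –OC(=O)CH3: an acyloxy group → ester.
  CN: –C≡N: carbon triple-bonded to nitrogen → nitrile.
Distinct types present: acyl halide, aldehyde, amine, arene, ester, ether, nitrile.

7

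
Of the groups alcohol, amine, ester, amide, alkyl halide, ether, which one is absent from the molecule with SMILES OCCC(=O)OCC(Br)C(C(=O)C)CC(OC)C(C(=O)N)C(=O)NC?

alkyl halide: present (CH(Br) — halogen on an sp³ carbon → alkyl halide).
ether: present (CH(OCH3) — pendant –OCH3: C–O–C with sp³ C, no adjacent C=O → ether).
amide: present (CH(CONH2) — pendant –CONH2: carbonyl C bonded to C and N → amide).
ester: present (CH2COOCH2 — –C(=O)–O–C with C on the carbonyl side → ester).
alcohol: present (HOCH2 — HO– on an sp³ carbon → alcohol).
amine: absent. In each of CH(CONH2) and CONHCH3, the nitrogen is bonded directly to a carbonyl carbon, making it part of an amide, not a free amine.

amine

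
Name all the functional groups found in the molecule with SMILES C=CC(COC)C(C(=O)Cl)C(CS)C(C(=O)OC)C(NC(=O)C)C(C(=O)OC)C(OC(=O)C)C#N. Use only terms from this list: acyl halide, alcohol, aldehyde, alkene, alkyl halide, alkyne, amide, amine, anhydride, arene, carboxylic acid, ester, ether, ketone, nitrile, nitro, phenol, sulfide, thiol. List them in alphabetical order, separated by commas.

acyl halide, alkene, amide, ester, ether, nitrile, thiol

C=C double bond → alkene.
pendant –CH2OCH3: C–O–C linkage → ether.
pendant –C(=O)X: carbonyl C bonded to C and halogen → acyl halide.
pendant –CH2SH → thiol.
pendant –COOCH3: carbonyl C bonded to C and –OCH3 → ester.
pendant –NHC(=O)CH3: N bonded to a carbonyl → amide (not amine).
pendant –COOCH3: carbonyl C bonded to C and –OCH3 → ester.
pendant –OC(=O)CH3: an acyloxy group → ester.
–C≡N: carbon triple-bonded to nitrogen → nitrile.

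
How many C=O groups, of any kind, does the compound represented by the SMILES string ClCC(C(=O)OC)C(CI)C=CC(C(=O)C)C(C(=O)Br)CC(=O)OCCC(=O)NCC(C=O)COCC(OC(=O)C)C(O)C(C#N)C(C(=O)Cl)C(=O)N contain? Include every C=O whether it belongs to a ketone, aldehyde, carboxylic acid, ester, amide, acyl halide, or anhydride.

CH(COOCH3): ester, 1 C=O (running total 1).
CH(COCH3): ketone, 1 C=O (running total 2).
CH(COBr): acyl halide, 1 C=O (running total 3).
CH2COOCH2: ester, 1 C=O (running total 4).
CH2CONHCH2: amide, 1 C=O (running total 5).
CH(CHO): aldehyde, 1 C=O (running total 6).
CH(OCOCH3): ester, 1 C=O (running total 7).
CH(COCl): acyl halide, 1 C=O (running total 8).
CONH2: amide, 1 C=O (running total 9).

9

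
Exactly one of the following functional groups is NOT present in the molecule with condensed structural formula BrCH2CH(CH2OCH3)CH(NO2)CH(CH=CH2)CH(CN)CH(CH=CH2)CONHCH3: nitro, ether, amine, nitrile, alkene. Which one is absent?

amine

nitro: present (CH(NO2) — –NO2 on an sp³ carbon → nitro (the N=O is not a carbonyl)).
ether: present (CH(CH2OCH3) — pendant –CH2OCH3: C–O–C linkage → ether).
alkene: present (CH(CH=CH2) — pendant –CH=CH2: C=C double bond → alkene).
nitrile: present (CH(CN) — pendant –C≡N: nitrile).
amine: absent. In CONHCH3, the nitrogen is bonded directly to a carbonyl carbon, making it part of an amide, not a free amine.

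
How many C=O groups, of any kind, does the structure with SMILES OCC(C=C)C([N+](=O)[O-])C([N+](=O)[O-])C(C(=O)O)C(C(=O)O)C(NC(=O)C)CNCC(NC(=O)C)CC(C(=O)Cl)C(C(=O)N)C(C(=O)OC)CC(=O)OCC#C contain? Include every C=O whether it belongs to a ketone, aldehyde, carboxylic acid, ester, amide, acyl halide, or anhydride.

8

CH(COOH): carboxylic acid, 1 C=O (running total 1).
CH(COOH): carboxylic acid, 1 C=O (running total 2).
CH(NHCOCH3): amide, 1 C=O (running total 3).
CH(NHCOCH3): amide, 1 C=O (running total 4).
CH(COCl): acyl halide, 1 C=O (running total 5).
CH(CONH2): amide, 1 C=O (running total 6).
CH(COOCH3): ester, 1 C=O (running total 7).
CH2COOCH2: ester, 1 C=O (running total 8).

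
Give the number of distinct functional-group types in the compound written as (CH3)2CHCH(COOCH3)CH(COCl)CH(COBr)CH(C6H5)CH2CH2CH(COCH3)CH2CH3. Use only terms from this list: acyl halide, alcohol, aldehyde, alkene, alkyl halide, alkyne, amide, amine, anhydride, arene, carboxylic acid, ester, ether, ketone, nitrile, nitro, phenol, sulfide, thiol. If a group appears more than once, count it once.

4

pendant –COOCH3: carbonyl C bonded to C and –OCH3 → ester.
pendant –C(=O)X: carbonyl C bonded to C and halogen → acyl halide.
pendant –C(=O)X: carbonyl C bonded to C and halogen → acyl halide.
pendant –C6H5: benzene ring → arene.
pendant –COCH3: carbonyl C bonded to two carbons → ketone.
Distinct types present: acyl halide, arene, ester, ketone.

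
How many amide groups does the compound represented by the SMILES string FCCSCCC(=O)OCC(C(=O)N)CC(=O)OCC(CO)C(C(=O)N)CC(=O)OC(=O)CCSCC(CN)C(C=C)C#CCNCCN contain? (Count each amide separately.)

2

Taking each segment in turn:
  FCH2: halogen on an sp³ carbon → alkyl halide.
  CH2SCH2: C–S–C linkage → sulfide (thioether).
  CH2COOCH2: –C(=O)–O–C with C on the carbonyl side → ester.
  CH(CONH2): pendant –CONH2: carbonyl C bonded to C and N → amide.
  CH2COOCH2: –C(=O)–O–C with C on the carbonyl side → ester.
  CH(CH2OH): pendant –CH2OH on an sp³ backbone C → alcohol.
  CH(CONH2): pendant –CONH2: carbonyl C bonded to C and N → amide.
  CH2CO-O-COCH2: two acyl groups sharing one oxygen, –C(=O)–O–C(=O)– → anhydride.
  CH2SCH2: C–S–C linkage → sulfide (thioether).
  CH(CH2NH2): pendant –CH2NH2: N on sp³ C, no adjacent C=O → amine.
  CH(CH=CH2): pendant –CH=CH2: C=C double bond → alkene.
  C≡C: C≡C triple bond → alkyne.
  CH2NHCH2: C–N–C with sp³ carbons and no adjacent C=O → amine (secondary).
  CH2NH2: –NH2 on an sp³ carbon with no adjacent C=O → amine.
Amide appears at: CH(CONH2), CH(CONH2) → 2.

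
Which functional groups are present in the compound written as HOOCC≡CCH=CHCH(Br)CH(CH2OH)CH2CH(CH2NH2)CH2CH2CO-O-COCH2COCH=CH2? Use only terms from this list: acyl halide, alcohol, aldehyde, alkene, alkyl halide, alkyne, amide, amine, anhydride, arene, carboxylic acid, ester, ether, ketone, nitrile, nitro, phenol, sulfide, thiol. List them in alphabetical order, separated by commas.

alcohol, alkene, alkyl halide, alkyne, amine, anhydride, carboxylic acid, ketone

Working along the chain:
  HOOC: –COOH: carbonyl C bonded to –OH and C → carboxylic acid (the –OH is not a separate alcohol).
  C≡C: C≡C triple bond → alkyne.
  CH=CH: C=C double bond → alkene.
  CH(Br): halogen on an sp³ carbon → alkyl halide.
  CH(CH2OH): pendant –CH2OH on an sp³ backbone C → alcohol.
  CH(CH2NH2): pendant –CH2NH2: N on sp³ C, no adjacent C=O → amine.
  CH2CO-O-COCH2: two acyl groups sharing one oxygen, –C(=O)–O–C(=O)– → anhydride.
  CO: –C(=O)– with carbon on both sides → ketone.
  CH=CH2: C=C double bond → alkene.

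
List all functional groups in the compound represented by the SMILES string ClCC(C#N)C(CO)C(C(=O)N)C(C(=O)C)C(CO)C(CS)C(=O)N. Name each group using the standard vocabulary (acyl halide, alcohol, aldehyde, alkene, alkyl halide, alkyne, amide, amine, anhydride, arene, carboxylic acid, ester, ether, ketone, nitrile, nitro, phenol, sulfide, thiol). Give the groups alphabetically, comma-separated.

alcohol, alkyl halide, amide, ketone, nitrile, thiol

Working along the chain:
  ClCH2: halogen on an sp³ carbon → alkyl halide.
  CH(CN): pendant –C≡N: nitrile.
  CH(CH2OH): pendant –CH2OH on an sp³ backbone C → alcohol.
  CH(CONH2): pendant –CONH2: carbonyl C bonded to C and N → amide.
  CH(COCH3): pendant –COCH3: carbonyl C bonded to two carbons → ketone.
  CH(CH2OH): pendant –CH2OH on an sp³ backbone C → alcohol.
  CH(CH2SH): pendant –CH2SH → thiol.
  CONH2: –C(=O)NH2: carbonyl C bonded to C and to N → amide (the N is not a separate amine).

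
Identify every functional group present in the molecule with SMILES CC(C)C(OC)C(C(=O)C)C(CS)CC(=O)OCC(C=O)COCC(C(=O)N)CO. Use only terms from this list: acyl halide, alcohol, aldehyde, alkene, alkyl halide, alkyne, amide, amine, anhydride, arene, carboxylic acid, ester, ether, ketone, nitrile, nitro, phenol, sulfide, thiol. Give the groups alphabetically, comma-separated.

alcohol, aldehyde, amide, ester, ether, ketone, thiol

pendant –OCH3: C–O–C with sp³ C, no adjacent C=O → ether.
pendant –COCH3: carbonyl C bonded to two carbons → ketone.
pendant –CH2SH → thiol.
–C(=O)–O–C with C on the carbonyl side → ester.
pendant –CHO: carbonyl C bonded to C and H → aldehyde.
C–O–C with sp³ carbons on both sides and no adjacent C=O → ether.
pendant –CONH2: carbonyl C bonded to C and N → amide.
–OH on an sp³ carbon → alcohol.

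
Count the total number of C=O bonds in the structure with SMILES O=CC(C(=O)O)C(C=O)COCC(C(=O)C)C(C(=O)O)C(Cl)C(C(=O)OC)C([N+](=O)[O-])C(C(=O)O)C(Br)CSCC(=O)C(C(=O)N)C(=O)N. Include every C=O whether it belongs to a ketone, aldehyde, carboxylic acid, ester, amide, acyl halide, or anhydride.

10

OHC: aldehyde, 1 C=O (running total 1).
CH(COOH): carboxylic acid, 1 C=O (running total 2).
CH(CHO): aldehyde, 1 C=O (running total 3).
CH(COCH3): ketone, 1 C=O (running total 4).
CH(COOH): carboxylic acid, 1 C=O (running total 5).
CH(COOCH3): ester, 1 C=O (running total 6).
CH(COOH): carboxylic acid, 1 C=O (running total 7).
CO: ketone, 1 C=O (running total 8).
CH(CONH2): amide, 1 C=O (running total 9).
CONH2: amide, 1 C=O (running total 10).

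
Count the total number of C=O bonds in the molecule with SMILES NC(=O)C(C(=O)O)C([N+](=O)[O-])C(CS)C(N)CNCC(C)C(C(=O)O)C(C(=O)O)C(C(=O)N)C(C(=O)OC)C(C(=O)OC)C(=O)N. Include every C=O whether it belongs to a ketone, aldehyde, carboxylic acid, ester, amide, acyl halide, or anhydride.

8

H2NCO: amide, 1 C=O (running total 1).
CH(COOH): carboxylic acid, 1 C=O (running total 2).
CH(COOH): carboxylic acid, 1 C=O (running total 3).
CH(COOH): carboxylic acid, 1 C=O (running total 4).
CH(CONH2): amide, 1 C=O (running total 5).
CH(COOCH3): ester, 1 C=O (running total 6).
CH(COOCH3): ester, 1 C=O (running total 7).
CONH2: amide, 1 C=O (running total 8).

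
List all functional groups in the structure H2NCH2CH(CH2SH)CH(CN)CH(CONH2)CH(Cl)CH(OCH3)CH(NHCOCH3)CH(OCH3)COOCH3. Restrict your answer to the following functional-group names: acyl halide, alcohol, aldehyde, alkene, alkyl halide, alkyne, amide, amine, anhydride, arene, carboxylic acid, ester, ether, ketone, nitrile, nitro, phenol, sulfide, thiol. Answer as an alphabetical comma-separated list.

alkyl halide, amide, amine, ester, ether, nitrile, thiol

–NH2 on an sp³ carbon with no adjacent C=O → amine.
pendant –CH2SH → thiol.
pendant –C≡N: nitrile.
pendant –CONH2: carbonyl C bonded to C and N → amide.
halogen on an sp³ carbon → alkyl halide.
pendant –OCH3: C–O–C with sp³ C, no adjacent C=O → ether.
pendant –NHC(=O)CH3: N bonded to a carbonyl → amide (not amine).
pendant –OCH3: C–O–C with sp³ C, no adjacent C=O → ether.
–C(=O)OCH3: carbonyl C bonded to C and to –OCH3 → ester (not ketone + ether).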